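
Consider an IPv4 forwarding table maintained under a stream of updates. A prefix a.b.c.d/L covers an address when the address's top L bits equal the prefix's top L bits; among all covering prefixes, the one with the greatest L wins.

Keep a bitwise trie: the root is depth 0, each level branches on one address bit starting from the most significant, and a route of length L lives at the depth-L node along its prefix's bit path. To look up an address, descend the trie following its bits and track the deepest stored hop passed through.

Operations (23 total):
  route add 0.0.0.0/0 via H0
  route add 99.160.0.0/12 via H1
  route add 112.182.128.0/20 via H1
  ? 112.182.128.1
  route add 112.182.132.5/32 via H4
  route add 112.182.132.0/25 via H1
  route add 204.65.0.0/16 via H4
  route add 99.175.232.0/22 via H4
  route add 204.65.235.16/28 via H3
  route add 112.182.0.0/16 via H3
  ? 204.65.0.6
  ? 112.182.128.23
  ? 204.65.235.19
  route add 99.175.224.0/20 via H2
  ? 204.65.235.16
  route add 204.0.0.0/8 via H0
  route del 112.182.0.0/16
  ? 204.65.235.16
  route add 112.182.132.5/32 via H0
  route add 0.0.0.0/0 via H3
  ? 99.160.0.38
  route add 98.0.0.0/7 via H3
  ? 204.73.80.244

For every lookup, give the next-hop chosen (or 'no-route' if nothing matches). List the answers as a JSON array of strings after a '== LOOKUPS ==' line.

Process each operation:
  + 0.0.0.0/0 (H0) depth=0
  + 99.160.0.0/12 (H1) depth=12
  + 112.182.128.0/20 (H1) depth=20
  lookup 112.182.128.1: bits 01110000101101101000 walk d0:H0→d1:-→d2:-→d3:-→d4:-→d5:-→d6:-→d7:-→d8:-→d9:-→d10:-→d11:-→d12:-→d13:-→d14:-→d15:-→d16:-→d17:-→d18:-→d19:-→d20:H1 -> H1
  + 112.182.132.5/32 (H4) depth=32
  + 112.182.132.0/25 (H1) depth=25
  + 204.65.0.0/16 (H4) depth=16
  + 99.175.232.0/22 (H4) depth=22
  + 204.65.235.16/28 (H3) depth=28
  + 112.182.0.0/16 (H3) depth=16
  lookup 204.65.0.6: bits 1100110001000001 walk d0:H0→d1:-→d2:-→d3:-→d4:-→d5:-→d6:-→d7:-→d8:-→d9:-→d10:-→d11:-→d12:-→d13:-→d14:-→d15:-→d16:H4 -> H4
  lookup 112.182.128.23: bits 011100001011011010000 walk d0:H0→d1:-→d2:-→d3:-→d4:-→d5:-→d6:-→d7:-→d8:-→d9:-→d10:-→d11:-→d12:-→d13:-→d14:-→d15:-→d16:H3→d17:-→d18:-→d19:-→d20:H1→d21:- -> H1
  lookup 204.65.235.19: bits 1100110001000001111010110001 walk d0:H0→d1:-→d2:-→d3:-→d4:-→d5:-→d6:-→d7:-→d8:-→d9:-→d10:-→d11:-→d12:-→d13:-→d14:-→d15:-→d16:H4→d17:-→d18:-→d19:-→d20:-→d21:-→d22:-→d23:-→d24:-→d25:-→d26:-→d27:-→d28:H3 -> H3
  + 99.175.224.0/20 (H2) depth=20
  lookup 204.65.235.16: bits 1100110001000001111010110001 walk d0:H0→d1:-→d2:-→d3:-→d4:-→d5:-→d6:-→d7:-→d8:-→d9:-→d10:-→d11:-→d12:-→d13:-→d14:-→d15:-→d16:H4→d17:-→d18:-→d19:-→d20:-→d21:-→d22:-→d23:-→d24:-→d25:-→d26:-→d27:-→d28:H3 -> H3
  + 204.0.0.0/8 (H0) depth=8
  - 112.182.0.0/16 clear@16
  lookup 204.65.235.16: bits 1100110001000001111010110001 walk d0:H0→d1:-→d2:-→d3:-→d4:-→d5:-→d6:-→d7:-→d8:H0→d9:-→d10:-→d11:-→d12:-→d13:-→d14:-→d15:-→d16:H4→d17:-→d18:-→d19:-→d20:-→d21:-→d22:-→d23:-→d24:-→d25:-→d26:-→d27:-→d28:H3 -> H3
  + 112.182.132.5/32 (H0) depth=32
  + 0.0.0.0/0 (H3) depth=0
  lookup 99.160.0.38: bits 011000111010 walk d0:H3→d1:-→d2:-→d3:-→d4:-→d5:-→d6:-→d7:-→d8:-→d9:-→d10:-→d11:-→d12:H1 -> H1
  + 98.0.0.0/7 (H3) depth=7
  lookup 204.73.80.244: bits 110011000100 walk d0:H3→d1:-→d2:-→d3:-→d4:-→d5:-→d6:-→d7:-→d8:H0→d9:-→d10:-→d11:-→d12:- -> H0

== LOOKUPS ==
["H1","H4","H1","H3","H3","H3","H1","H0"]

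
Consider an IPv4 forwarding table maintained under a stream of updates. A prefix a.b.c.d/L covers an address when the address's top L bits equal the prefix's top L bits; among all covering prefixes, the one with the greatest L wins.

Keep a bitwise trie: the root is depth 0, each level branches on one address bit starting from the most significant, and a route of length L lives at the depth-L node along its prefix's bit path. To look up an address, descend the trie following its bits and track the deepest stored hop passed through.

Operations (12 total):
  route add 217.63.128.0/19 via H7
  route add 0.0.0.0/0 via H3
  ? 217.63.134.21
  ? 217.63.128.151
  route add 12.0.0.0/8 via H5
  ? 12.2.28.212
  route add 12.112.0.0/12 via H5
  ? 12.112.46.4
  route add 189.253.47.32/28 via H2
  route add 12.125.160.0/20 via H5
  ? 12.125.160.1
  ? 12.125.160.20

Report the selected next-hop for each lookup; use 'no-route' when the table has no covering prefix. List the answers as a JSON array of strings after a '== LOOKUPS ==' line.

Trace:
  add 217.63.128.0/19 -> H7 at depth 19
  add 0.0.0.0/0 -> H3 at depth 0
  lookup 217.63.134.21: bits 1101100100111111100 walk d0:H3→d1:-→d2:-→d3:-→d4:-→d5:-→d6:-→d7:-→d8:-→d9:-→d10:-→d11:-→d12:-→d13:-→d14:-→d15:-→d16:-→d17:-→d18:-→d19:H7 -> H7
  lookup 217.63.128.151: bits 1101100100111111100 walk d0:H3→d1:-→d2:-→d3:-→d4:-→d5:-→d6:-→d7:-→d8:-→d9:-→d10:-→d11:-→d12:-→d13:-→d14:-→d15:-→d16:-→d17:-→d18:-→d19:H7 -> H7
  add 12.0.0.0/8 -> H5 at depth 8
  lookup 12.2.28.212: bits 00001100 walk d0:H3→d1:-→d2:-→d3:-→d4:-→d5:-→d6:-→d7:-→d8:H5 -> H5
  add 12.112.0.0/12 -> H5 at depth 12
  lookup 12.112.46.4: bits 000011000111 walk d0:H3→d1:-→d2:-→d3:-→d4:-→d5:-→d6:-→d7:-→d8:H5→d9:-→d10:-→d11:-→d12:H5 -> H5
  add 189.253.47.32/28 -> H2 at depth 28
  add 12.125.160.0/20 -> H5 at depth 20
  lookup 12.125.160.1: bits 00001100011111011010 walk d0:H3→d1:-→d2:-→d3:-→d4:-→d5:-→d6:-→d7:-→d8:H5→d9:-→d10:-→d11:-→d12:H5→d13:-→d14:-→d15:-→d16:-→d17:-→d18:-→d19:-→d20:H5 -> H5
  lookup 12.125.160.20: bits 00001100011111011010 walk d0:H3→d1:-→d2:-→d3:-→d4:-→d5:-→d6:-→d7:-→d8:H5→d9:-→d10:-→d11:-→d12:H5→d13:-→d14:-→d15:-→d16:-→d17:-→d18:-→d19:-→d20:H5 -> H5

== LOOKUPS ==
["H7","H7","H5","H5","H5","H5"]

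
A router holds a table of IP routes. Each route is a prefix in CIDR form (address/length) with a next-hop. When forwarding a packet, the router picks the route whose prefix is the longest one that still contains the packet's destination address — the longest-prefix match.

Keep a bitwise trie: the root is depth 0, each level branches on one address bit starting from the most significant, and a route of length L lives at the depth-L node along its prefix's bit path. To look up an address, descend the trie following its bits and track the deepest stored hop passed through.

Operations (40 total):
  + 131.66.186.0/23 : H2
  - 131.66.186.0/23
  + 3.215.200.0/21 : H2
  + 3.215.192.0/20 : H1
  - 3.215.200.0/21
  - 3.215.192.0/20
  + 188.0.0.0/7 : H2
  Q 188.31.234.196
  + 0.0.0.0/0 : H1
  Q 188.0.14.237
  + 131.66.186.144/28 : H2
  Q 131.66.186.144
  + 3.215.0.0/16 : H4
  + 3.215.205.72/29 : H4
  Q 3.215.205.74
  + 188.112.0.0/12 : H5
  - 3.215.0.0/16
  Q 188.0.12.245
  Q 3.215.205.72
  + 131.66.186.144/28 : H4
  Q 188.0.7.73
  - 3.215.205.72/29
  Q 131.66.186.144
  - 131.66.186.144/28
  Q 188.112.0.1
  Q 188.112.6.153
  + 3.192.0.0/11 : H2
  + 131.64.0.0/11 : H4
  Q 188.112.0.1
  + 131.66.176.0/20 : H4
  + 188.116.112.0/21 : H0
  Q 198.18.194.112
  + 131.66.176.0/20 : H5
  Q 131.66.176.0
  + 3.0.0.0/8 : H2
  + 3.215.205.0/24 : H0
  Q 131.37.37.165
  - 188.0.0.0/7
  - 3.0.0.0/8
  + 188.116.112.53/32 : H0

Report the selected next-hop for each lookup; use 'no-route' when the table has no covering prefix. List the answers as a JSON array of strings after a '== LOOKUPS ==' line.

Apply in order:
  + 131.66.186.0/23 (H2) depth=23
  del 131.66.186.0/23 (clear depth 23)
  + 3.215.200.0/21 (H2) depth=21
  + 3.215.192.0/20 (H1) depth=20
  del 3.215.200.0/21 (clear depth 21)
  del 3.215.192.0/20 (clear depth 20)
  + 188.0.0.0/7 (H2) depth=7
  ? 188.31.234.196  path d0:-→d1:-→d2:-→d3:-→d4:-→d5:-→d6:-→d7:H2  best=H2
  + 0.0.0.0/0 (H1) depth=0
  ? 188.0.14.237  path d0:H1→d1:-→d2:-→d3:-→d4:-→d5:-→d6:-→d7:H2  best=H2
  + 131.66.186.144/28 (H2) depth=28
  ? 131.66.186.144  path d0:H1→d1:-→d2:-→d3:-→d4:-→d5:-→d6:-→d7:-→d8:-→d9:-→d10:-→d11:-→d12:-→d13:-→d14:-→d15:-→d16:-→d17:-→d18:-→d19:-→d20:-→d21:-→d22:-→d23:-→d24:-→d25:-→d26:-→d27:-→d28:H2  best=H2
  + 3.215.0.0/16 (H4) depth=16
  + 3.215.205.72/29 (H4) depth=29
  ? 3.215.205.74  path d0:H1→d1:-→d2:-→d3:-→d4:-→d5:-→d6:-→d7:-→d8:-→d9:-→d10:-→d11:-→d12:-→d13:-→d14:-→d15:-→d16:H4→d17:-→d18:-→d19:-→d20:-→d21:-→d22:-→d23:-→d24:-→d25:-→d26:-→d27:-→d28:-→d29:H4  best=H4
  + 188.112.0.0/12 (H5) depth=12
  del 3.215.0.0/16 (clear depth 16)
  ? 188.0.12.245  path d0:H1→d1:-→d2:-→d3:-→d4:-→d5:-→d6:-→d7:H2→d8:-→d9:-  best=H2
  ? 3.215.205.72  path d0:H1→d1:-→d2:-→d3:-→d4:-→d5:-→d6:-→d7:-→d8:-→d9:-→d10:-→d11:-→d12:-→d13:-→d14:-→d15:-→d16:-→d17:-→d18:-→d19:-→d20:-→d21:-→d22:-→d23:-→d24:-→d25:-→d26:-→d27:-→d28:-→d29:H4  best=H4
  + 131.66.186.144/28 (H4) depth=28
  ? 188.0.7.73  path d0:H1→d1:-→d2:-→d3:-→d4:-→d5:-→d6:-→d7:H2→d8:-→d9:-  best=H2
  del 3.215.205.72/29 (clear depth 29)
  ? 131.66.186.144  path d0:H1→d1:-→d2:-→d3:-→d4:-→d5:-→d6:-→d7:-→d8:-→d9:-→d10:-→d11:-→d12:-→d13:-→d14:-→d15:-→d16:-→d17:-→d18:-→d19:-→d20:-→d21:-→d22:-→d23:-→d24:-→d25:-→d26:-→d27:-→d28:H4  best=H4
  del 131.66.186.144/28 (clear depth 28)
  ? 188.112.0.1  path d0:H1→d1:-→d2:-→d3:-→d4:-→d5:-→d6:-→d7:H2→d8:-→d9:-→d10:-→d11:-→d12:H5  best=H5
  ? 188.112.6.153  path d0:H1→d1:-→d2:-→d3:-→d4:-→d5:-→d6:-→d7:H2→d8:-→d9:-→d10:-→d11:-→d12:H5  best=H5
  + 3.192.0.0/11 (H2) depth=11
  + 131.64.0.0/11 (H4) depth=11
  ? 188.112.0.1  path d0:H1→d1:-→d2:-→d3:-→d4:-→d5:-→d6:-→d7:H2→d8:-→d9:-→d10:-→d11:-→d12:H5  best=H5
  + 131.66.176.0/20 (H4) depth=20
  + 188.116.112.0/21 (H0) depth=21
  ? 198.18.194.112  path d0:H1→d1:-  best=H1
  + 131.66.176.0/20 (H5) depth=20
  ? 131.66.176.0  path d0:H1→d1:-→d2:-→d3:-→d4:-→d5:-→d6:-→d7:-→d8:-→d9:-→d10:-→d11:H4→d12:-→d13:-→d14:-→d15:-→d16:-→d17:-→d18:-→d19:-→d20:H5  best=H5
  + 3.0.0.0/8 (H2) depth=8
  + 3.215.205.0/24 (H0) depth=24
  ? 131.37.37.165  path d0:H1→d1:-→d2:-→d3:-→d4:-→d5:-→d6:-→d7:-→d8:-→d9:-  best=H1
  del 188.0.0.0/7 (clear depth 7)
  del 3.0.0.0/8 (clear depth 8)
  + 188.116.112.53/32 (H0) depth=32

== LOOKUPS ==
["H2","H2","H2","H4","H2","H4","H2","H4","H5","H5","H5","H1","H5","H1"]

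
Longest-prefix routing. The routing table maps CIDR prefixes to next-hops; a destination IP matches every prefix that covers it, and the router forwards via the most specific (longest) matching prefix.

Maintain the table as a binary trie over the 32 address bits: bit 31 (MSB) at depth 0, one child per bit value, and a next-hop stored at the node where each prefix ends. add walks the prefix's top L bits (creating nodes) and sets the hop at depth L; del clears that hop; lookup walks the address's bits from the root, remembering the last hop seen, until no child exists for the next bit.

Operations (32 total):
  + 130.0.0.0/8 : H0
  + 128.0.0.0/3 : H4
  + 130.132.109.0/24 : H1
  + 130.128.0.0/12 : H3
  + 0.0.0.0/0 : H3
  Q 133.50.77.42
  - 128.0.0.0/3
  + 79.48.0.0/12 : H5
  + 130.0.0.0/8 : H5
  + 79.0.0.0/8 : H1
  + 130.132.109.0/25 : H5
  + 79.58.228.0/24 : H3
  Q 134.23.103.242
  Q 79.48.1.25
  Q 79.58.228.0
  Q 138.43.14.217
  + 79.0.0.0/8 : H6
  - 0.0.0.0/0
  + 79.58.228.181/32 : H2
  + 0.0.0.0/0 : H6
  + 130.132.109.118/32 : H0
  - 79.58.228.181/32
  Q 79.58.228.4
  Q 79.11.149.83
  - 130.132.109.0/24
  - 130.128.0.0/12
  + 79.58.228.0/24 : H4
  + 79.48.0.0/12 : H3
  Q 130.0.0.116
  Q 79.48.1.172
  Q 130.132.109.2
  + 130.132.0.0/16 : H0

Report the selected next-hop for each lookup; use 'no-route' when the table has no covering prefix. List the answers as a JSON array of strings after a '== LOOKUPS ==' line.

Trace:
  add 130.0.0.0/8 -> H0 at depth 8
  add 128.0.0.0/3 -> H4 at depth 3
  add 130.132.109.0/24 -> H1 at depth 24
  add 130.128.0.0/12 -> H3 at depth 12
  add 0.0.0.0/0 -> H3 at depth 0
  Q 133.50.77.42: descend 10000 ; hops seen [H3,H4] ; pick H4
  del 128.0.0.0/3 (clear depth 3)
  add 79.48.0.0/12 -> H5 at depth 12
  add 130.0.0.0/8 -> H5 at depth 8
  add 79.0.0.0/8 -> H1 at depth 8
  add 130.132.109.0/25 -> H5 at depth 25
  add 79.58.228.0/24 -> H3 at depth 24
  Q 134.23.103.242: descend 10000 ; hops seen [H3] ; pick H3
  Q 79.48.1.25: descend 010011110011 ; hops seen [H3,H1,H5] ; pick H5
  Q 79.58.228.0: descend 010011110011101011100100 ; hops seen [H3,H1,H5,H3] ; pick H3
  Q 138.43.14.217: descend 1000 ; hops seen [H3] ; pick H3
  add 79.0.0.0/8 -> H6 at depth 8
  del 0.0.0.0/0 (clear depth 0)
  add 79.58.228.181/32 -> H2 at depth 32
  add 0.0.0.0/0 -> H6 at depth 0
  add 130.132.109.118/32 -> H0 at depth 32
  del 79.58.228.181/32 (clear depth 32)
  Q 79.58.228.4: descend 010011110011101011100100 ; hops seen [H6,H6,H5,H3] ; pick H3
  Q 79.11.149.83: descend 0100111100 ; hops seen [H6,H6] ; pick H6
  del 130.132.109.0/24 (clear depth 24)
  del 130.128.0.0/12 (clear depth 12)
  add 79.58.228.0/24 -> H4 at depth 24
  add 79.48.0.0/12 -> H3 at depth 12
  Q 130.0.0.116: descend 10000010 ; hops seen [H6,H5] ; pick H5
  Q 79.48.1.172: descend 010011110011 ; hops seen [H6,H6,H3] ; pick H3
  Q 130.132.109.2: descend 1000001010000100011011010 ; hops seen [H6,H5,H5] ; pick H5
  add 130.132.0.0/16 -> H0 at depth 16

== LOOKUPS ==
["H4","H3","H5","H3","H3","H3","H6","H5","H3","H5"]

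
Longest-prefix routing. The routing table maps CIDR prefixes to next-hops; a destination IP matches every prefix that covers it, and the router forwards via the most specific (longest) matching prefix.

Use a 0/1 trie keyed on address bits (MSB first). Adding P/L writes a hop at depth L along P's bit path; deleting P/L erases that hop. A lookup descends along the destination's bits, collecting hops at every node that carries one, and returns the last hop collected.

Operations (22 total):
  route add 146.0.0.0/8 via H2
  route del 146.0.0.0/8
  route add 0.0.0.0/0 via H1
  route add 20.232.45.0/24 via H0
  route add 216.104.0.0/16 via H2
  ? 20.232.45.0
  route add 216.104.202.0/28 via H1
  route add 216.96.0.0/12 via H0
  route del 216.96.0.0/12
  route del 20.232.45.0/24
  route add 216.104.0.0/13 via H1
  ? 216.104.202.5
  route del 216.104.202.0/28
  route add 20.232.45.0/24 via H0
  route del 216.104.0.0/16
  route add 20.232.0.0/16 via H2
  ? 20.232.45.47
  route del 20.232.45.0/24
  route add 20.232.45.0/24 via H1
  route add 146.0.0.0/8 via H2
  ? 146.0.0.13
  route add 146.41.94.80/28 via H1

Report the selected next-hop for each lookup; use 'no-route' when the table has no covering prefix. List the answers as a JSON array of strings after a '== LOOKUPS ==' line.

Apply in order:
  add 146.0.0.0/8 -> H2 at depth 8
  - 146.0.0.0/8 clear@8
  add 0.0.0.0/0 -> H1 at depth 0
  add 20.232.45.0/24 -> H0 at depth 24
  add 216.104.0.0/16 -> H2 at depth 16
  Q 20.232.45.0: descend 000101001110100000101101 ; hops seen [H1,H0] ; pick H0
  add 216.104.202.0/28 -> H1 at depth 28
  add 216.96.0.0/12 -> H0 at depth 12
  - 216.96.0.0/12 clear@12
  - 20.232.45.0/24 clear@24
  add 216.104.0.0/13 -> H1 at depth 13
  Q 216.104.202.5: descend 1101100001101000110010100000 ; hops seen [H1,H1,H2,H1] ; pick H1
  - 216.104.202.0/28 clear@28
  add 20.232.45.0/24 -> H0 at depth 24
  - 216.104.0.0/16 clear@16
  add 20.232.0.0/16 -> H2 at depth 16
  Q 20.232.45.47: descend 000101001110100000101101 ; hops seen [H1,H2,H0] ; pick H0
  - 20.232.45.0/24 clear@24
  add 20.232.45.0/24 -> H1 at depth 24
  add 146.0.0.0/8 -> H2 at depth 8
  Q 146.0.0.13: descend 10010010 ; hops seen [H1,H2] ; pick H2
  add 146.41.94.80/28 -> H1 at depth 28

== LOOKUPS ==
["H0","H1","H0","H2"]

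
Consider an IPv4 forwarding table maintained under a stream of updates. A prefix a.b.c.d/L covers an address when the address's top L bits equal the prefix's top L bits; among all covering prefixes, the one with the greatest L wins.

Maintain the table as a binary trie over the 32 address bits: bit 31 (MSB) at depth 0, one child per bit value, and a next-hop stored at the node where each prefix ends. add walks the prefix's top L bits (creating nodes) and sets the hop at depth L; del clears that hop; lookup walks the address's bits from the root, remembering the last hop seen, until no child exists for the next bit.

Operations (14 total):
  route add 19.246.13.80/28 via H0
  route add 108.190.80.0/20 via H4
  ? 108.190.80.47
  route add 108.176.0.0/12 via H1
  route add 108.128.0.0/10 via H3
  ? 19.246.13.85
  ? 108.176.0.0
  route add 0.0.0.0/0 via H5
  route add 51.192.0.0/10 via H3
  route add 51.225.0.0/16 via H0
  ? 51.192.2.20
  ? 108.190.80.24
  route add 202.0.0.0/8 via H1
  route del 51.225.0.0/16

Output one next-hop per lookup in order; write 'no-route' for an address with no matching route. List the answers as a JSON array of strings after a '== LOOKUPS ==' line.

Trace:
  + 19.246.13.80/28 (H0) depth=28
  + 108.190.80.0/20 (H4) depth=20
  lookup 108.190.80.47: bits 01101100101111100101 walk d0:-→d1:-→d2:-→d3:-→d4:-→d5:-→d6:-→d7:-→d8:-→d9:-→d10:-→d11:-→d12:-→d13:-→d14:-→d15:-→d16:-→d17:-→d18:-→d19:-→d20:H4 -> H4
  + 108.176.0.0/12 (H1) depth=12
  + 108.128.0.0/10 (H3) depth=10
  lookup 19.246.13.85: bits 0001001111110110000011010101 walk d0:-→d1:-→d2:-→d3:-→d4:-→d5:-→d6:-→d7:-→d8:-→d9:-→d10:-→d11:-→d12:-→d13:-→d14:-→d15:-→d16:-→d17:-→d18:-→d19:-→d20:-→d21:-→d22:-→d23:-→d24:-→d25:-→d26:-→d27:-→d28:H0 -> H0
  lookup 108.176.0.0: bits 011011001011 walk d0:-→d1:-→d2:-→d3:-→d4:-→d5:-→d6:-→d7:-→d8:-→d9:-→d10:H3→d11:-→d12:H1 -> H1
  + 0.0.0.0/0 (H5) depth=0
  + 51.192.0.0/10 (H3) depth=10
  + 51.225.0.0/16 (H0) depth=16
  lookup 51.192.2.20: bits 0011001111 walk d0:H5→d1:-→d2:-→d3:-→d4:-→d5:-→d6:-→d7:-→d8:-→d9:-→d10:H3 -> H3
  lookup 108.190.80.24: bits 01101100101111100101 walk d0:H5→d1:-→d2:-→d3:-→d4:-→d5:-→d6:-→d7:-→d8:-→d9:-→d10:H3→d11:-→d12:H1→d13:-→d14:-→d15:-→d16:-→d17:-→d18:-→d19:-→d20:H4 -> H4
  + 202.0.0.0/8 (H1) depth=8
  - 51.225.0.0/16 clear@16

== LOOKUPS ==
["H4","H0","H1","H3","H4"]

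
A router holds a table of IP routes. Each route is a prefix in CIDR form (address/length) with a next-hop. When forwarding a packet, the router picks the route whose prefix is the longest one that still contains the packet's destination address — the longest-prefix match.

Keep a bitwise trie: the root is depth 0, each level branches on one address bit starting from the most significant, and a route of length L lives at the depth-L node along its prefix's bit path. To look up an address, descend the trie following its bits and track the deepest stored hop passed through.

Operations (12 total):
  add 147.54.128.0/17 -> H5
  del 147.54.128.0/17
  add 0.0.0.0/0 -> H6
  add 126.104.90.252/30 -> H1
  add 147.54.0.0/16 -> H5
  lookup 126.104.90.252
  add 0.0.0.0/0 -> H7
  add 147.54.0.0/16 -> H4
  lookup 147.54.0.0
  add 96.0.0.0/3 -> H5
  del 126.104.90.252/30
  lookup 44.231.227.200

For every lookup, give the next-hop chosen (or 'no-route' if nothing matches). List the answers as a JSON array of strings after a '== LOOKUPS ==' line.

Apply in order:
  + 147.54.128.0/17 (H5) depth=17
  del 147.54.128.0/17 (clear depth 17)
  + 0.0.0.0/0 (H6) depth=0
  + 126.104.90.252/30 (H1) depth=30
  + 147.54.0.0/16 (H5) depth=16
  ? 126.104.90.252  path d0:H6→d1:-→d2:-→d3:-→d4:-→d5:-→d6:-→d7:-→d8:-→d9:-→d10:-→d11:-→d12:-→d13:-→d14:-→d15:-→d16:-→d17:-→d18:-→d19:-→d20:-→d21:-→d22:-→d23:-→d24:-→d25:-→d26:-→d27:-→d28:-→d29:-→d30:H1  best=H1
  + 0.0.0.0/0 (H7) depth=0
  + 147.54.0.0/16 (H4) depth=16
  ? 147.54.0.0  path d0:H7→d1:-→d2:-→d3:-→d4:-→d5:-→d6:-→d7:-→d8:-→d9:-→d10:-→d11:-→d12:-→d13:-→d14:-→d15:-→d16:H4  best=H4
  + 96.0.0.0/3 (H5) depth=3
  del 126.104.90.252/30 (clear depth 30)
  ? 44.231.227.200  path d0:H7→d1:-  best=H7

== LOOKUPS ==
["H1","H4","H7"]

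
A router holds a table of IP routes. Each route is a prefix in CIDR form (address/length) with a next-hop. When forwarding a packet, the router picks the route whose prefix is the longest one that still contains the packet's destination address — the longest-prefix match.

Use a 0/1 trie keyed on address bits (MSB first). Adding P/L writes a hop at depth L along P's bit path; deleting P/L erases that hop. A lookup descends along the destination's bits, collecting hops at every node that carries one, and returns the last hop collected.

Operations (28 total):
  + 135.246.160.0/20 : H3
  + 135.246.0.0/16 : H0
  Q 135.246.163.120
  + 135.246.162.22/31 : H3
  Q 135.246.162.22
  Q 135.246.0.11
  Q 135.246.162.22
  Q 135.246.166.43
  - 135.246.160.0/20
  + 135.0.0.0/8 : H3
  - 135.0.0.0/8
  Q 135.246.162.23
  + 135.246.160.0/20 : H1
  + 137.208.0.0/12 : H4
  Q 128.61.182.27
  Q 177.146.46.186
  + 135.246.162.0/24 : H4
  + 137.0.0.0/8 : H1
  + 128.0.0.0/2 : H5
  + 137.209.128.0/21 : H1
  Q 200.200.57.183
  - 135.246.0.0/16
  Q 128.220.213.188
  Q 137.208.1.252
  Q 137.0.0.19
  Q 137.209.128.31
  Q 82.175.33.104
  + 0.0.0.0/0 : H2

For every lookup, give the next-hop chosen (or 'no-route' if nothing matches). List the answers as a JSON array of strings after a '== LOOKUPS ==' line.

Process each operation:
  + 135.246.160.0/20 (H3) depth=20
  + 135.246.0.0/16 (H0) depth=16
  Q 135.246.163.120: descend 10000111111101101010 ; hops seen [H0,H3] ; pick H3
  + 135.246.162.22/31 (H3) depth=31
  Q 135.246.162.22: descend 1000011111110110101000100001011 ; hops seen [H0,H3,H3] ; pick H3
  Q 135.246.0.11: descend 1000011111110110 ; hops seen [H0] ; pick H0
  Q 135.246.162.22: descend 1000011111110110101000100001011 ; hops seen [H0,H3,H3] ; pick H3
  Q 135.246.166.43: descend 100001111111011010100 ; hops seen [H0,H3] ; pick H3
  - 135.246.160.0/20 clear@20
  + 135.0.0.0/8 (H3) depth=8
  - 135.0.0.0/8 clear@8
  Q 135.246.162.23: descend 1000011111110110101000100001011 ; hops seen [H0,H3] ; pick H3
  + 135.246.160.0/20 (H1) depth=20
  + 137.208.0.0/12 (H4) depth=12
  Q 128.61.182.27: descend 10000 ; hops seen [∅] ; pick no-route
  Q 177.146.46.186: descend 10 ; hops seen [∅] ; pick no-route
  + 135.246.162.0/24 (H4) depth=24
  + 137.0.0.0/8 (H1) depth=8
  + 128.0.0.0/2 (H5) depth=2
  + 137.209.128.0/21 (H1) depth=21
  Q 200.200.57.183: descend 1 ; hops seen [∅] ; pick no-route
  - 135.246.0.0/16 clear@16
  Q 128.220.213.188: descend 10000 ; hops seen [H5] ; pick H5
  Q 137.208.1.252: descend 100010011101000 ; hops seen [H5,H1,H4] ; pick H4
  Q 137.0.0.19: descend 10001001 ; hops seen [H5,H1] ; pick H1
  Q 137.209.128.31: descend 100010011101000110000 ; hops seen [H5,H1,H4,H1] ; pick H1
  Q 82.175.33.104: descend ε ; hops seen [∅] ; pick no-route
  + 0.0.0.0/0 (H2) depth=0

== LOOKUPS ==
["H3","H3","H0","H3","H3","H3","no-route","no-route","no-route","H5","H4","H1","H1","no-route"]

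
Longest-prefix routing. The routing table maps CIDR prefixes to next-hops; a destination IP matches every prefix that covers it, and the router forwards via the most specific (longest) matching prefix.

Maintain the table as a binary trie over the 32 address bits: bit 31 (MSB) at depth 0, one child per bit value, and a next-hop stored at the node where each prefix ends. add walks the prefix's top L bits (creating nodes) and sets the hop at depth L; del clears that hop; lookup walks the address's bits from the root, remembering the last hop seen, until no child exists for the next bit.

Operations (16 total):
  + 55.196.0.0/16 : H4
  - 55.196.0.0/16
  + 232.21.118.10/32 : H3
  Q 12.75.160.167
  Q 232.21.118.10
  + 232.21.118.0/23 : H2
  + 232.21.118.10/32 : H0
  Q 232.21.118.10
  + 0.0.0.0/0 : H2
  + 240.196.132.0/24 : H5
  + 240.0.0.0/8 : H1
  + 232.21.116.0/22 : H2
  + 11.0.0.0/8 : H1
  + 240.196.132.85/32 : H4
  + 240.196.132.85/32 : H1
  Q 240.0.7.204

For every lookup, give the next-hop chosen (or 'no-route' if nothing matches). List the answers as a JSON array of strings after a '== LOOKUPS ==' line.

Trace:
  add 55.196.0.0/16 -> H4 at depth 16
  - 55.196.0.0/16 clear@16
  add 232.21.118.10/32 -> H3 at depth 32
  Q 12.75.160.167: descend 00 ; hops seen [∅] ; pick no-route
  Q 232.21.118.10: descend 11101000000101010111011000001010 ; hops seen [H3] ; pick H3
  add 232.21.118.0/23 -> H2 at depth 23
  add 232.21.118.10/32 -> H0 at depth 32
  Q 232.21.118.10: descend 11101000000101010111011000001010 ; hops seen [H2,H0] ; pick H0
  add 0.0.0.0/0 -> H2 at depth 0
  add 240.196.132.0/24 -> H5 at depth 24
  add 240.0.0.0/8 -> H1 at depth 8
  add 232.21.116.0/22 -> H2 at depth 22
  add 11.0.0.0/8 -> H1 at depth 8
  add 240.196.132.85/32 -> H4 at depth 32
  add 240.196.132.85/32 -> H1 at depth 32
  Q 240.0.7.204: descend 11110000 ; hops seen [H2,H1] ; pick H1

== LOOKUPS ==
["no-route","H3","H0","H1"]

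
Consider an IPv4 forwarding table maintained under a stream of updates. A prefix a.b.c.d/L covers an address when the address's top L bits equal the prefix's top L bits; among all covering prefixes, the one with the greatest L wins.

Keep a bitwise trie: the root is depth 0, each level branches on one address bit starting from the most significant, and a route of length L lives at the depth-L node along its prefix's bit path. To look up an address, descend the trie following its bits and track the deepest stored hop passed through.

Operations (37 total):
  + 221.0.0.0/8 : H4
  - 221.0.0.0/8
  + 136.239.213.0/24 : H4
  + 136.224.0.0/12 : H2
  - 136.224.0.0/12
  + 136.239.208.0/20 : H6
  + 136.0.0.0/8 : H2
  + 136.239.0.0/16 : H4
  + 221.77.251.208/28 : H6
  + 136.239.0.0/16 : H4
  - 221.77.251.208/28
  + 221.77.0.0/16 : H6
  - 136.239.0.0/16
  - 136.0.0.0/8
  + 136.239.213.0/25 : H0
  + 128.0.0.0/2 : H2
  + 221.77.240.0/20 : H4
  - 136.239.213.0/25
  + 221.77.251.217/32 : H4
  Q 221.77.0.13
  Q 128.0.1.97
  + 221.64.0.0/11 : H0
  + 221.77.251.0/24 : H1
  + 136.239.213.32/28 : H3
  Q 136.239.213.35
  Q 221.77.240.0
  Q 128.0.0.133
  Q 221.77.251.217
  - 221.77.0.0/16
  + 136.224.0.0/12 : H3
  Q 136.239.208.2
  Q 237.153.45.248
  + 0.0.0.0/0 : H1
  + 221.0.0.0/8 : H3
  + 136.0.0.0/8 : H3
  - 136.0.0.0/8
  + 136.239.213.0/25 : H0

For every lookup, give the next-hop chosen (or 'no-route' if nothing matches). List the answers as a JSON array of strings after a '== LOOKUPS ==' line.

Process each operation:
  add 221.0.0.0/8 -> H4 at depth 8
  - 221.0.0.0/8 clear@8
  add 136.239.213.0/24 -> H4 at depth 24
  add 136.224.0.0/12 -> H2 at depth 12
  - 136.224.0.0/12 clear@12
  add 136.239.208.0/20 -> H6 at depth 20
  add 136.0.0.0/8 -> H2 at depth 8
  add 136.239.0.0/16 -> H4 at depth 16
  add 221.77.251.208/28 -> H6 at depth 28
  add 136.239.0.0/16 -> H4 at depth 16
  - 221.77.251.208/28 clear@28
  add 221.77.0.0/16 -> H6 at depth 16
  - 136.239.0.0/16 clear@16
  - 136.0.0.0/8 clear@8
  add 136.239.213.0/25 -> H0 at depth 25
  add 128.0.0.0/2 -> H2 at depth 2
  add 221.77.240.0/20 -> H4 at depth 20
  - 136.239.213.0/25 clear@25
  add 221.77.251.217/32 -> H4 at depth 32
  lookup 221.77.0.13: bits 1101110101001101 walk d0:-→d1:-→d2:-→d3:-→d4:-→d5:-→d6:-→d7:-→d8:-→d9:-→d10:-→d11:-→d12:-→d13:-→d14:-→d15:-→d16:H6 -> H6
  lookup 128.0.1.97: bits 1000 walk d0:-→d1:-→d2:H2→d3:-→d4:- -> H2
  add 221.64.0.0/11 -> H0 at depth 11
  add 221.77.251.0/24 -> H1 at depth 24
  add 136.239.213.32/28 -> H3 at depth 28
  lookup 136.239.213.35: bits 1000100011101111110101010010 walk d0:-→d1:-→d2:H2→d3:-→d4:-→d5:-→d6:-→d7:-→d8:-→d9:-→d10:-→d11:-→d12:-→d13:-→d14:-→d15:-→d16:-→d17:-→d18:-→d19:-→d20:H6→d21:-→d22:-→d23:-→d24:H4→d25:-→d26:-→d27:-→d28:H3 -> H3
  lookup 221.77.240.0: bits 11011101010011011111 walk d0:-→d1:-→d2:-→d3:-→d4:-→d5:-→d6:-→d7:-→d8:-→d9:-→d10:-→d11:H0→d12:-→d13:-→d14:-→d15:-→d16:H6→d17:-→d18:-→d19:-→d20:H4 -> H4
  lookup 128.0.0.133: bits 1000 walk d0:-→d1:-→d2:H2→d3:-→d4:- -> H2
  lookup 221.77.251.217: bits 11011101010011011111101111011001 walk d0:-→d1:-→d2:-→d3:-→d4:-→d5:-→d6:-→d7:-→d8:-→d9:-→d10:-→d11:H0→d12:-→d13:-→d14:-→d15:-→d16:H6→d17:-→d18:-→d19:-→d20:H4→d21:-→d22:-→d23:-→d24:H1→d25:-→d26:-→d27:-→d28:-→d29:-→d30:-→d31:-→d32:H4 -> H4
  - 221.77.0.0/16 clear@16
  add 136.224.0.0/12 -> H3 at depth 12
  lookup 136.239.208.2: bits 100010001110111111010 walk d0:-→d1:-→d2:H2→d3:-→d4:-→d5:-→d6:-→d7:-→d8:-→d9:-→d10:-→d11:-→d12:H3→d13:-→d14:-→d15:-→d16:-→d17:-→d18:-→d19:-→d20:H6→d21:- -> H6
  lookup 237.153.45.248: bits 11 walk d0:-→d1:-→d2:- -> no-route
  add 0.0.0.0/0 -> H1 at depth 0
  add 221.0.0.0/8 -> H3 at depth 8
  add 136.0.0.0/8 -> H3 at depth 8
  - 136.0.0.0/8 clear@8
  add 136.239.213.0/25 -> H0 at depth 25

== LOOKUPS ==
["H6","H2","H3","H4","H2","H4","H6","no-route"]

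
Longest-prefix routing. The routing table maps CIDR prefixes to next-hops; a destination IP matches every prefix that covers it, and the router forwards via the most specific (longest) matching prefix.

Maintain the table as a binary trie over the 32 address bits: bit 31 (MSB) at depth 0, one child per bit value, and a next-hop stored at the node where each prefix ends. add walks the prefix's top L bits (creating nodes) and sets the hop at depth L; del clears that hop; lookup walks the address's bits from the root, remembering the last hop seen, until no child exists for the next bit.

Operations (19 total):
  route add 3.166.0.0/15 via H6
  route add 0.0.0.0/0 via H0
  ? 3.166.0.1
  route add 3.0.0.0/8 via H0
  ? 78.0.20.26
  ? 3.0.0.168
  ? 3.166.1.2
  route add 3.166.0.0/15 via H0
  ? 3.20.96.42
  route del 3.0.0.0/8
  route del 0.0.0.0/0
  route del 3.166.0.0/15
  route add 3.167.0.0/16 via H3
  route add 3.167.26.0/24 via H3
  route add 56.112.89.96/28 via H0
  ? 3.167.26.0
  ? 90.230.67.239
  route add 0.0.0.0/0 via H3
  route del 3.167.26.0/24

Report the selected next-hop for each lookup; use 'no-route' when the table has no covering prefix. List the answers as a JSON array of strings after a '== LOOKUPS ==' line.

Apply in order:
  add 3.166.0.0/15 -> H6 at depth 15
  add 0.0.0.0/0 -> H0 at depth 0
  lookup 3.166.0.1: bits 000000111010011 walk d0:H0→d1:-→d2:-→d3:-→d4:-→d5:-→d6:-→d7:-→d8:-→d9:-→d10:-→d11:-→d12:-→d13:-→d14:-→d15:H6 -> H6
  add 3.0.0.0/8 -> H0 at depth 8
  lookup 78.0.20.26: bits 0 walk d0:H0→d1:- -> H0
  lookup 3.0.0.168: bits 00000011 walk d0:H0→d1:-→d2:-→d3:-→d4:-→d5:-→d6:-→d7:-→d8:H0 -> H0
  lookup 3.166.1.2: bits 000000111010011 walk d0:H0→d1:-→d2:-→d3:-→d4:-→d5:-→d6:-→d7:-→d8:H0→d9:-→d10:-→d11:-→d12:-→d13:-→d14:-→d15:H6 -> H6
  add 3.166.0.0/15 -> H0 at depth 15
  lookup 3.20.96.42: bits 00000011 walk d0:H0→d1:-→d2:-→d3:-→d4:-→d5:-→d6:-→d7:-→d8:H0 -> H0
  del 3.0.0.0/8 (clear depth 8)
  del 0.0.0.0/0 (clear depth 0)
  del 3.166.0.0/15 (clear depth 15)
  add 3.167.0.0/16 -> H3 at depth 16
  add 3.167.26.0/24 -> H3 at depth 24
  add 56.112.89.96/28 -> H0 at depth 28
  lookup 3.167.26.0: bits 000000111010011100011010 walk d0:-→d1:-→d2:-→d3:-→d4:-→d5:-→d6:-→d7:-→d8:-→d9:-→d10:-→d11:-→d12:-→d13:-→d14:-→d15:-→d16:H3→d17:-→d18:-→d19:-→d20:-→d21:-→d22:-→d23:-→d24:H3 -> H3
  lookup 90.230.67.239: bits 0 walk d0:-→d1:- -> no-route
  add 0.0.0.0/0 -> H3 at depth 0
  del 3.167.26.0/24 (clear depth 24)

== LOOKUPS ==
["H6","H0","H0","H6","H0","H3","no-route"]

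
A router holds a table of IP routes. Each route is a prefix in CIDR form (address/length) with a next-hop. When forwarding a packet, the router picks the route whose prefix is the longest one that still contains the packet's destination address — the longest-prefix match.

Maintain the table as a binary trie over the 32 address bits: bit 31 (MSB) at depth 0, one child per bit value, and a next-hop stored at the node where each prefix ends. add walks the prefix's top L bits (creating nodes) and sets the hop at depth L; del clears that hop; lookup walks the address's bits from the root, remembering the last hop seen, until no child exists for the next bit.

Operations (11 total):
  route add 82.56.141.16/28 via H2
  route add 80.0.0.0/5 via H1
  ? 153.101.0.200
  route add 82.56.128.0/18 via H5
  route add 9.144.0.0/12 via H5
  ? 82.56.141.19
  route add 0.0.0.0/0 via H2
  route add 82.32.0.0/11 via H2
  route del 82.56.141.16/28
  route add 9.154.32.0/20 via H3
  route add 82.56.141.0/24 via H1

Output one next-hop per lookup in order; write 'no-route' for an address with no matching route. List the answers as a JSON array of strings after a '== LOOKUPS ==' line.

Trace:
  + 82.56.141.16/28 (H2) depth=28
  + 80.0.0.0/5 (H1) depth=5
  ? 153.101.0.200  path d0:-  best=no-route
  + 82.56.128.0/18 (H5) depth=18
  + 9.144.0.0/12 (H5) depth=12
  ? 82.56.141.19  path d0:-→d1:-→d2:-→d3:-→d4:-→d5:H1→d6:-→d7:-→d8:-→d9:-→d10:-→d11:-→d12:-→d13:-→d14:-→d15:-→d16:-→d17:-→d18:H5→d19:-→d20:-→d21:-→d22:-→d23:-→d24:-→d25:-→d26:-→d27:-→d28:H2  best=H2
  + 0.0.0.0/0 (H2) depth=0
  + 82.32.0.0/11 (H2) depth=11
  - 82.56.141.16/28 clear@28
  + 9.154.32.0/20 (H3) depth=20
  + 82.56.141.0/24 (H1) depth=24

== LOOKUPS ==
["no-route","H2"]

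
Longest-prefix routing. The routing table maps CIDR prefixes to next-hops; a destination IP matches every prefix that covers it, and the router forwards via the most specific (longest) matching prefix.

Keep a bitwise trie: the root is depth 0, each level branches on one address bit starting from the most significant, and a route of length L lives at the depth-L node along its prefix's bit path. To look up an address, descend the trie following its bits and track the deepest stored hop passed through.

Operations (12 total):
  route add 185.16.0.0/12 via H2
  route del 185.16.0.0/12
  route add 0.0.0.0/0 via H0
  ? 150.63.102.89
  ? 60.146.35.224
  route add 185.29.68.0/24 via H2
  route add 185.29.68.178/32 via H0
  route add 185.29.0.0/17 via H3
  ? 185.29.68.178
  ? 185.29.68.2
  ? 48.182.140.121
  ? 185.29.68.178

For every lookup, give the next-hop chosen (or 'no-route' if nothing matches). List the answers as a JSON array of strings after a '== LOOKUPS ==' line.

Process each operation:
  + 185.16.0.0/12 (H2) depth=12
  del 185.16.0.0/12 (clear depth 12)
  + 0.0.0.0/0 (H0) depth=0
  ? 150.63.102.89  path d0:H0→d1:-→d2:-  best=H0
  ? 60.146.35.224  path d0:H0  best=H0
  + 185.29.68.0/24 (H2) depth=24
  + 185.29.68.178/32 (H0) depth=32
  + 185.29.0.0/17 (H3) depth=17
  ? 185.29.68.178  path d0:H0→d1:-→d2:-→d3:-→d4:-→d5:-→d6:-→d7:-→d8:-→d9:-→d10:-→d11:-→d12:-→d13:-→d14:-→d15:-→d16:-→d17:H3→d18:-→d19:-→d20:-→d21:-→d22:-→d23:-→d24:H2→d25:-→d26:-→d27:-→d28:-→d29:-→d30:-→d31:-→d32:H0  best=H0
  ? 185.29.68.2  path d0:H0→d1:-→d2:-→d3:-→d4:-→d5:-→d6:-→d7:-→d8:-→d9:-→d10:-→d11:-→d12:-→d13:-→d14:-→d15:-→d16:-→d17:H3→d18:-→d19:-→d20:-→d21:-→d22:-→d23:-→d24:H2  best=H2
  ? 48.182.140.121  path d0:H0  best=H0
  ? 185.29.68.178  path d0:H0→d1:-→d2:-→d3:-→d4:-→d5:-→d6:-→d7:-→d8:-→d9:-→d10:-→d11:-→d12:-→d13:-→d14:-→d15:-→d16:-→d17:H3→d18:-→d19:-→d20:-→d21:-→d22:-→d23:-→d24:H2→d25:-→d26:-→d27:-→d28:-→d29:-→d30:-→d31:-→d32:H0  best=H0

== LOOKUPS ==
["H0","H0","H0","H2","H0","H0"]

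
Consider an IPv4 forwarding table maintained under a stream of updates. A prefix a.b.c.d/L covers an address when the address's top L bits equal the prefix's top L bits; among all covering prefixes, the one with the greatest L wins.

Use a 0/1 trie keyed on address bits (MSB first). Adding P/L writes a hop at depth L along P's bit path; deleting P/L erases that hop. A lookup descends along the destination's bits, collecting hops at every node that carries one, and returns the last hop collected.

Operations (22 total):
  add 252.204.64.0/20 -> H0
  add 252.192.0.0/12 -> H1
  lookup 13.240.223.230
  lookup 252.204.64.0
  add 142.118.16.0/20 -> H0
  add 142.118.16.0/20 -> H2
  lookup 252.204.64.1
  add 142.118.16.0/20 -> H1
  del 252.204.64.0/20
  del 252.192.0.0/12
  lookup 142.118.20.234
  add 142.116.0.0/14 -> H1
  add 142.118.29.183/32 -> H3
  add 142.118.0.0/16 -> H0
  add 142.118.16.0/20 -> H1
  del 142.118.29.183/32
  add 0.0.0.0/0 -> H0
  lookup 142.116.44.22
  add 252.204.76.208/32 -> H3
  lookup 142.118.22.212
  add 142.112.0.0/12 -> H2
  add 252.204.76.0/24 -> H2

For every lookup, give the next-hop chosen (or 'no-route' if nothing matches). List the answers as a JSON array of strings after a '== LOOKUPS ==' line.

Process each operation:
  + 252.204.64.0/20 (H0) depth=20
  + 252.192.0.0/12 (H1) depth=12
  lookup 13.240.223.230: bits ε walk d0:- -> no-route
  lookup 252.204.64.0: bits 11111100110011000100 walk d0:-→d1:-→d2:-→d3:-→d4:-→d5:-→d6:-→d7:-→d8:-→d9:-→d10:-→d11:-→d12:H1→d13:-→d14:-→d15:-→d16:-→d17:-→d18:-→d19:-→d20:H0 -> H0
  + 142.118.16.0/20 (H0) depth=20
  + 142.118.16.0/20 (H2) depth=20
  lookup 252.204.64.1: bits 11111100110011000100 walk d0:-→d1:-→d2:-→d3:-→d4:-→d5:-→d6:-→d7:-→d8:-→d9:-→d10:-→d11:-→d12:H1→d13:-→d14:-→d15:-→d16:-→d17:-→d18:-→d19:-→d20:H0 -> H0
  + 142.118.16.0/20 (H1) depth=20
  - 252.204.64.0/20 clear@20
  - 252.192.0.0/12 clear@12
  lookup 142.118.20.234: bits 10001110011101100001 walk d0:-→d1:-→d2:-→d3:-→d4:-→d5:-→d6:-→d7:-→d8:-→d9:-→d10:-→d11:-→d12:-→d13:-→d14:-→d15:-→d16:-→d17:-→d18:-→d19:-→d20:H1 -> H1
  + 142.116.0.0/14 (H1) depth=14
  + 142.118.29.183/32 (H3) depth=32
  + 142.118.0.0/16 (H0) depth=16
  + 142.118.16.0/20 (H1) depth=20
  - 142.118.29.183/32 clear@32
  + 0.0.0.0/0 (H0) depth=0
  lookup 142.116.44.22: bits 10001110011101 walk d0:H0→d1:-→d2:-→d3:-→d4:-→d5:-→d6:-→d7:-→d8:-→d9:-→d10:-→d11:-→d12:-→d13:-→d14:H1 -> H1
  + 252.204.76.208/32 (H3) depth=32
  lookup 142.118.22.212: bits 10001110011101100001 walk d0:H0→d1:-→d2:-→d3:-→d4:-→d5:-→d6:-→d7:-→d8:-→d9:-→d10:-→d11:-→d12:-→d13:-→d14:H1→d15:-→d16:H0→d17:-→d18:-→d19:-→d20:H1 -> H1
  + 142.112.0.0/12 (H2) depth=12
  + 252.204.76.0/24 (H2) depth=24

== LOOKUPS ==
["no-route","H0","H0","H1","H1","H1"]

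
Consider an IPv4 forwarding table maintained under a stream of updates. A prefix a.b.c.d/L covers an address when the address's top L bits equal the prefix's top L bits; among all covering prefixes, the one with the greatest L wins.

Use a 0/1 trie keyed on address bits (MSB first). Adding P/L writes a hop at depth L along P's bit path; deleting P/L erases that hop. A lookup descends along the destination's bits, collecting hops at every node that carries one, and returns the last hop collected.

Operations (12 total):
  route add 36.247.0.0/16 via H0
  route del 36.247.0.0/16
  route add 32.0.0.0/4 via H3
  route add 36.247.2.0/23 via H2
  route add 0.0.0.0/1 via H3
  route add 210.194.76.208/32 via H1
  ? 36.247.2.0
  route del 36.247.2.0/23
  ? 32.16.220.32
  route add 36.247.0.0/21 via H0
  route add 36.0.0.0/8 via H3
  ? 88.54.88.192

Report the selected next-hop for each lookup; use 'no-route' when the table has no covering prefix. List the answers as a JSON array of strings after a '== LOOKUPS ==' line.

Trace:
  add 36.247.0.0/16 -> H0 at depth 16
  - 36.247.0.0/16 clear@16
  add 32.0.0.0/4 -> H3 at depth 4
  add 36.247.2.0/23 -> H2 at depth 23
  add 0.0.0.0/1 -> H3 at depth 1
  add 210.194.76.208/32 -> H1 at depth 32
  ? 36.247.2.0  path d0:-→d1:H3→d2:-→d3:-→d4:H3→d5:-→d6:-→d7:-→d8:-→d9:-→d10:-→d11:-→d12:-→d13:-→d14:-→d15:-→d16:-→d17:-→d18:-→d19:-→d20:-→d21:-→d22:-→d23:H2  best=H2
  - 36.247.2.0/23 clear@23
  ? 32.16.220.32  path d0:-→d1:H3→d2:-→d3:-→d4:H3→d5:-  best=H3
  add 36.247.0.0/21 -> H0 at depth 21
  add 36.0.0.0/8 -> H3 at depth 8
  ? 88.54.88.192  path d0:-→d1:H3  best=H3

== LOOKUPS ==
["H2","H3","H3"]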